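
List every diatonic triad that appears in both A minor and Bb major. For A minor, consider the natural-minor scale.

Dm, F

Triads in A minor (natural minor): Am (i), Bdim (ii°), C (III), Dm (iv), Em (v), F (VI), G (VII).
Triads in Bb major: Bb (I), Cm (ii), Dm (iii), Eb (IV), F (V), Gm (vi), Adim (vii°).
Shared triads with their functions: Dm (iv in A minor, iii in Bb major); F (VI in A minor, V in Bb major).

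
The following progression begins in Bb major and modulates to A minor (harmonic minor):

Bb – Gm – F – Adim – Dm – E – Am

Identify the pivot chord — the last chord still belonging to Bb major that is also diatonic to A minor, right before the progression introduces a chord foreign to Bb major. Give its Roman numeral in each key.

Dm — iii in Bb major, iv in A minor

Chords diatonic to Bb major: Bb, Cm, Dm, Eb, F, Gm, Adim.
Reading the progression, the first chord not in that set is E, so the modulation leaves Bb major there.
The chord immediately before E is Dm, which is diatonic to both keys: iii in Bb major and iv in A minor.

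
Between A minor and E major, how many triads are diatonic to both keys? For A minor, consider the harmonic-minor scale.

1

Diatonic triads of A minor (harmonic minor): A minor (i), B diminished (ii°), C augmented (III+), D minor (iv), E major (V), F major (VI), G# diminished (vii°).
Diatonic triads of E major: E major (I), F# minor (ii), G# minor (iii), A major (IV), B major (V), C# minor (vi), D# diminished (vii°).
Matching root and quality in both lists: E major.
That gives 1 common triad.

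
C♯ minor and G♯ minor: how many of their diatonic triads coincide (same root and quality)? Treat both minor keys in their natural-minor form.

4

Diatonic triads of C♯ minor (natural minor): C♯m (i), D♯dim (ii°), E (III), F♯m (iv), G♯m (v), A (VI), B (VII).
Diatonic triads of G♯ minor (natural minor): G♯m (i), A♯dim (ii°), B (III), C♯m (iv), D♯m (v), E (VI), F♯ (VII).
Matching root and quality in both lists: C♯m, E, G♯m, B.
That gives 4 common triads.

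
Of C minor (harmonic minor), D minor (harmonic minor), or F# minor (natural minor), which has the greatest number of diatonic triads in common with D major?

Triads of D major: D major (I), E minor (ii), F# minor (iii), G major (IV), A major (V), B minor (vi), C# diminished (vii°).
C minor (harmonic minor) shares 1: G.
D minor (harmonic minor) shares 2: A, C#dim.
F# minor (natural minor) shares 4: D, F#m, A, Bm.
The most common triads (4) are shared with F# minor.

F# minor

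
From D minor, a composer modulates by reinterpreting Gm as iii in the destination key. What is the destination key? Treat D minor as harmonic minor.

The numeral iii denotes a minor triad on scale degree 3. With G on degree 3, the tonic of the new key is E♭.
Degree 3 carries a minor triad in major keys, so the destination is E♭ major.
Check: the diatonic triads of E♭ major are E♭ (I), Fm (ii), Gm (iii), A♭ (IV), B♭ (V), Cm (vi), Ddim (vii°) — Gm is indeed iii.

E♭ major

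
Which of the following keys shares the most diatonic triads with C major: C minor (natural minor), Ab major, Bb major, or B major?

Bb major

Triads of C major: C major (I), D minor (ii), E minor (iii), F major (IV), G major (V), A minor (vi), B diminished (vii°).
C minor (natural minor) shares 0: none.
Ab major shares 0: none.
Bb major shares 2: Dm, F.
B major shares 0: none.
The most common triads (2) are shared with Bb major.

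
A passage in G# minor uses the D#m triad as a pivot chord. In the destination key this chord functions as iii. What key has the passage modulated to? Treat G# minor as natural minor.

The numeral iii denotes a minor triad on scale degree 3. With D# on degree 3, the tonic of the new key is B.
Degree 3 carries a minor triad in major keys, so the destination is B major.
Check: the diatonic triads of B major are B (I), C#m (ii), D#m (iii), E (IV), F# (V), G#m (vi), A#dim (vii°) — D#m is indeed iii.

B major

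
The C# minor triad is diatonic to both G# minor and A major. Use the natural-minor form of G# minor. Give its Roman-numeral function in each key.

iv in G# minor; iii in A major

The scale of G# minor (natural minor) is G# A# B C# D# E F#; C# is degree 4, and the triad built there (C#-E-G#) is minor, so it is iv.
The scale of A major is A B C# D E F# G#; C# is degree 3, and the triad built there (C#-E-G#) is minor, so it is iii.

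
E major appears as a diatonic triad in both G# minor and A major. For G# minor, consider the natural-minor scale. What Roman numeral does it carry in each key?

The scale of G# minor (natural minor) is G# A# B C# D# E F#; E is degree 6, and the triad built there (E-G#-B) is major, so it is VI.
The scale of A major is A B C# D E F# G#; E is degree 5, and the triad built there (E-G#-B) is major, so it is V.

VI in G# minor; V in A major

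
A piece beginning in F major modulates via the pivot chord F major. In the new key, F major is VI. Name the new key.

The numeral VI denotes a major triad on scale degree 6. With F on degree 6, the tonic of the new key is A.
Degree 6 carries a major triad in minor keys, so the destination is A minor.
Check: the diatonic triads of A minor (natural minor) are Am (i), Bdim (ii°), C (III), Dm (iv), Em (v), F (VI), G (VII) — F major is indeed VI.

A minor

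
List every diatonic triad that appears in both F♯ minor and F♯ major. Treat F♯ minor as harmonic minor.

Triads in F♯ minor (harmonic minor): F♯ minor (i), G♯ diminished (ii°), A augmented (III+), B minor (iv), C♯ major (V), D major (VI), E♯ diminished (vii°).
Triads in F♯ major: F♯ major (I), G♯ minor (ii), A♯ minor (iii), B major (IV), C♯ major (V), D♯ minor (vi), E♯ diminished (vii°).
Shared triads with their functions: C♯ major (V in F♯ minor, V in F♯ major); E♯ diminished (vii° in F♯ minor, vii° in F♯ major).

C♯, E♯dim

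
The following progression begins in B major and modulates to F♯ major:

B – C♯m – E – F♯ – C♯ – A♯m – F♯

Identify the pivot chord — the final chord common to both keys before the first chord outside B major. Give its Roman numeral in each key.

F♯ — V in B major, I in F♯ major

Chords diatonic to B major: B, C♯m, D♯m, E, F♯, G♯m, A♯dim.
Reading the progression, the first chord not in that set is C♯, so the modulation leaves B major there.
The chord immediately before C♯ is F♯, which is diatonic to both keys: V in B major and I in F♯ major.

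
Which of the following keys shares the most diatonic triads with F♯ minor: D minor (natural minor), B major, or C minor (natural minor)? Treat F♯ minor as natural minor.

B major

Triads of F♯ minor (natural minor): F♯m (i), G♯dim (ii°), A (III), Bm (iv), C♯m (v), D (VI), E (VII).
D minor (natural minor) shares 0: none.
B major shares 2: C♯m, E.
C minor (natural minor) shares 0: none.
The most common triads (2) are shared with B major.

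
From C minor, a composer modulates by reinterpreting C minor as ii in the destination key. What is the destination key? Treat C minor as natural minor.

The numeral ii denotes a minor triad on scale degree 2. With C on degree 2, the tonic of the new key is Bb.
Degree 2 carries a minor triad in major keys, so the destination is Bb major.
Check: the diatonic triads of Bb major are Bb (I), Cm (ii), Dm (iii), Eb (IV), F (V), Gm (vi), Adim (vii°) — C minor is indeed ii.

Bb major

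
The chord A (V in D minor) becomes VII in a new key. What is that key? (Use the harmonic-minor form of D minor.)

The numeral VII denotes a major triad on scale degree 7. With A on degree 7, the tonic of the new key is B.
Degree 7 carries a major triad in natural-minor keys, so the destination is B minor.
Check: the diatonic triads of B minor (natural minor) are Bm (i), C#dim (ii°), D (III), Em (iv), F#m (v), G (VI), A (VII) — A is indeed VII.

B minor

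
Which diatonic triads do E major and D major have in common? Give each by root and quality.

Triads in E major: E (I), F#m (ii), G#m (iii), A (IV), B (V), C#m (vi), D#dim (vii°).
Triads in D major: D (I), Em (ii), F#m (iii), G (IV), A (V), Bm (vi), C#dim (vii°).
Shared triads with their functions: F#m (ii in E major, iii in D major); A (IV in E major, V in D major).

F#m, A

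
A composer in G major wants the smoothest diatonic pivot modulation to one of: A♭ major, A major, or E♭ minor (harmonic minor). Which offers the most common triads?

Triads of G major: G (I), Am (ii), Bm (iii), C (IV), D (V), Em (vi), F♯dim (vii°).
A♭ major shares 0: none.
A major shares 2: Bm, D.
E♭ minor (harmonic minor) shares 0: none.
The most common triads (2) are shared with A major.

A major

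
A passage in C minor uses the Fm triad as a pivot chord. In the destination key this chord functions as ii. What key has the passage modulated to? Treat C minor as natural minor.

E♭ major

The numeral ii denotes a minor triad on scale degree 2. With F on degree 2, the tonic of the new key is E♭.
Degree 2 carries a minor triad in major keys, so the destination is E♭ major.
Check: the diatonic triads of E♭ major are E♭ (I), Fm (ii), Gm (iii), A♭ (IV), B♭ (V), Cm (vi), Ddim (vii°) — Fm is indeed ii.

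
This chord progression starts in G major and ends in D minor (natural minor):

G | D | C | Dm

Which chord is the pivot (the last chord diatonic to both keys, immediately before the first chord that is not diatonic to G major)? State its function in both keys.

C — IV in G major, VII in D minor

Chords diatonic to G major: G, Am, Bm, C, D, Em, F♯dim.
Reading the progression, the first chord not in that set is Dm, so the modulation leaves G major there.
The chord immediately before Dm is C, which is diatonic to both keys: IV in G major and VII in D minor.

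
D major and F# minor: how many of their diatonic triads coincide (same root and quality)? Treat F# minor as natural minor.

4

Diatonic triads of D major: D (I), Em (ii), F#m (iii), G (IV), A (V), Bm (vi), C#dim (vii°).
Diatonic triads of F# minor (natural minor): F#m (i), G#dim (ii°), A (III), Bm (iv), C#m (v), D (VI), E (VII).
Matching root and quality in both lists: D, F#m, A, Bm.
That gives 4 common triads.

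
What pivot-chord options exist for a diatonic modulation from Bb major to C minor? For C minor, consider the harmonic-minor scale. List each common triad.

Triads in Bb major: Bb (I), Cm (ii), Dm (iii), Eb (IV), F (V), Gm (vi), Adim (vii°).
Triads in C minor (harmonic minor): Cm (i), Ddim (ii°), Ebaug (III+), Fm (iv), G (V), Ab (VI), Bdim (vii°).
Shared triads with their functions: Cm (ii in Bb major, i in C minor).

Cm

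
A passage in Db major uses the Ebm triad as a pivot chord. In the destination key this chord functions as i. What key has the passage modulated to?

Eb minor

The numeral i denotes a minor triad on scale degree 1. With Eb on degree 1, the tonic of the new key is Eb.
Degree 1 carries a minor triad in minor keys, so the destination is Eb minor.
Check: the diatonic triads of Eb minor (natural minor) are Ebm (i), Fdim (ii°), Gb (III), Abm (iv), Bbm (v), Cb (VI), Db (VII) — Ebm is indeed i.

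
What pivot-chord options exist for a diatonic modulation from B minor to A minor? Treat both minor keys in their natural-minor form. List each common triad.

Triads in B minor (natural minor): B minor (i), C# diminished (ii°), D major (III), E minor (iv), F# minor (v), G major (VI), A major (VII).
Triads in A minor (natural minor): A minor (i), B diminished (ii°), C major (III), D minor (iv), E minor (v), F major (VI), G major (VII).
Shared triads with their functions: E minor (iv in B minor, v in A minor); G major (VI in B minor, VII in A minor).

Em, G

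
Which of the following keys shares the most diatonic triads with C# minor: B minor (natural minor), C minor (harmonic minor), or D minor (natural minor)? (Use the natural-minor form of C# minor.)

Triads of C# minor (natural minor): C# minor (i), D# diminished (ii°), E major (III), F# minor (iv), G# minor (v), A major (VI), B major (VII).
B minor (natural minor) shares 2: F#m, A.
C minor (harmonic minor) shares 0: none.
D minor (natural minor) shares 0: none.
The most common triads (2) are shared with B minor.

B minor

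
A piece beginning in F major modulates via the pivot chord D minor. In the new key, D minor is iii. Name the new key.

Bb major

The numeral iii denotes a minor triad on scale degree 3. With D on degree 3, the tonic of the new key is Bb.
Degree 3 carries a minor triad in major keys, so the destination is Bb major.
Check: the diatonic triads of Bb major are Bb (I), Cm (ii), Dm (iii), Eb (IV), F (V), Gm (vi), Adim (vii°) — D minor is indeed iii.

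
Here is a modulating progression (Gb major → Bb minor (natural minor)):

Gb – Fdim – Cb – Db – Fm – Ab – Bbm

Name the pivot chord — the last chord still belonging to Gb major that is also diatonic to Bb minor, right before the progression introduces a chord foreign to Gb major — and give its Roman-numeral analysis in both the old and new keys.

Db — V in Gb major, III in Bb minor

Chords diatonic to Gb major: Gb, Abm, Bbm, Cb, Db, Ebm, Fdim.
Reading the progression, the first chord not in that set is Fm, so the modulation leaves Gb major there.
The chord immediately before Fm is Db, which is diatonic to both keys: V in Gb major and III in Bb minor.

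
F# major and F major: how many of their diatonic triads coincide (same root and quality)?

0

Diatonic triads of F# major: F# (I), G#m (ii), A#m (iii), B (IV), C# (V), D#m (vi), E#dim (vii°).
Diatonic triads of F major: F (I), Gm (ii), Am (iii), Bb (IV), C (V), Dm (vi), Edim (vii°).
No triad has the same root and quality in both keys.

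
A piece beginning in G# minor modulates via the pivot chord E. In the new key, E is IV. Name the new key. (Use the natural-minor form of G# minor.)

The numeral IV denotes a major triad on scale degree 4. With E on degree 4, the tonic of the new key is B.
Degree 4 carries a major triad in major keys, so the destination is B major.
Check: the diatonic triads of B major are B (I), C#m (ii), D#m (iii), E (IV), F# (V), G#m (vi), A#dim (vii°) — E is indeed IV.

B major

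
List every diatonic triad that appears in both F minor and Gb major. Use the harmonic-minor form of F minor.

Triads in F minor (harmonic minor): Fm (i), Gdim (ii°), Abaug (III+), Bbm (iv), C (V), Db (VI), Edim (vii°).
Triads in Gb major: Gb (I), Abm (ii), Bbm (iii), Cb (IV), Db (V), Ebm (vi), Fdim (vii°).
Shared triads with their functions: Bbm (iv in F minor, iii in Gb major); Db (VI in F minor, V in Gb major).

Bbm, Db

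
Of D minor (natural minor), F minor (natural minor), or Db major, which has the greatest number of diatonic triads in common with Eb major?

F minor

Triads of Eb major: Eb (I), Fm (ii), Gm (iii), Ab (IV), Bb (V), Cm (vi), Ddim (vii°).
D minor (natural minor) shares 2: Gm, Bb.
F minor (natural minor) shares 4: Eb, Fm, Ab, Cm.
Db major shares 2: Fm, Ab.
The most common triads (4) are shared with F minor.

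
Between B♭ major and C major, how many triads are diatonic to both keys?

Diatonic triads of B♭ major: B♭ (I), Cm (ii), Dm (iii), E♭ (IV), F (V), Gm (vi), Adim (vii°).
Diatonic triads of C major: C (I), Dm (ii), Em (iii), F (IV), G (V), Am (vi), Bdim (vii°).
Matching root and quality in both lists: Dm, F.
That gives 2 common triads.

2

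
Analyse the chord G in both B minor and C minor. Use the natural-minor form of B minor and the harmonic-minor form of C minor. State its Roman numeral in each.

The scale of B minor (natural minor) is B C# D E F# G A; G is degree 6, and the triad built there (G-B-D) is major, so it is VI.
The scale of C minor (harmonic minor) is C D Eb F G Ab B; G is degree 5, and the triad built there (G-B-D) is major, so it is V.

VI in B minor; V in C minor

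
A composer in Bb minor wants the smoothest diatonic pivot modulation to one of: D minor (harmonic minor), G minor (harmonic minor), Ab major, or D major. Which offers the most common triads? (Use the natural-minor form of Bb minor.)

Triads of Bb minor (natural minor): Bbm (i), Cdim (ii°), Db (III), Ebm (iv), Fm (v), Gb (VI), Ab (VII).
D minor (harmonic minor) shares 0: none.
G minor (harmonic minor) shares 0: none.
Ab major shares 4: Bbm, Db, Fm, Ab.
D major shares 0: none.
The most common triads (4) are shared with Ab major.

Ab major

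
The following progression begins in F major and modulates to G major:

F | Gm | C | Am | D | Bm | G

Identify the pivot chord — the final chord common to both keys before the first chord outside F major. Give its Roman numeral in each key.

Am — iii in F major, ii in G major

Chords diatonic to F major: F, Gm, Am, Bb, C, Dm, Edim.
Reading the progression, the first chord not in that set is D, so the modulation leaves F major there.
The chord immediately before D is Am, which is diatonic to both keys: iii in F major and ii in G major.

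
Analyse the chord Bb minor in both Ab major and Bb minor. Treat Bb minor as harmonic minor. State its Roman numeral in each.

The scale of Ab major is Ab Bb C Db Eb F G; Bb is degree 2, and the triad built there (Bb-Db-F) is minor, so it is ii.
The scale of Bb minor (harmonic minor) is Bb C Db Eb F Gb A; Bb is degree 1, and the triad built there (Bb-Db-F) is minor, so it is i.

ii in Ab major; i in Bb minor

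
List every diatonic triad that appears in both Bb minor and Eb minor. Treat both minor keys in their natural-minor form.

Triads in Bb minor (natural minor): Bbm (i), Cdim (ii°), Db (III), Ebm (iv), Fm (v), Gb (VI), Ab (VII).
Triads in Eb minor (natural minor): Ebm (i), Fdim (ii°), Gb (III), Abm (iv), Bbm (v), Cb (VI), Db (VII).
Shared triads with their functions: Bbm (i in Bb minor, v in Eb minor); Db (III in Bb minor, VII in Eb minor); Ebm (iv in Bb minor, i in Eb minor); Gb (VI in Bb minor, III in Eb minor).

Bbm, Db, Ebm, Gb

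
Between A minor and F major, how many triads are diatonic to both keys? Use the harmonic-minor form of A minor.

Diatonic triads of A minor (harmonic minor): A minor (i), B diminished (ii°), C augmented (III+), D minor (iv), E major (V), F major (VI), G♯ diminished (vii°).
Diatonic triads of F major: F major (I), G minor (ii), A minor (iii), B♭ major (IV), C major (V), D minor (vi), E diminished (vii°).
Matching root and quality in both lists: A minor, D minor, F major.
That gives 3 common triads.

3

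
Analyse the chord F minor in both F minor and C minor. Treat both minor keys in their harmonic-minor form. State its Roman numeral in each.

The scale of F minor (harmonic minor) is F G A♭ B♭ C D♭ E; F is degree 1, and the triad built there (F-A♭-C) is minor, so it is i.
The scale of C minor (harmonic minor) is C D E♭ F G A♭ B; F is degree 4, and the triad built there (F-A♭-C) is minor, so it is iv.

i in F minor; iv in C minor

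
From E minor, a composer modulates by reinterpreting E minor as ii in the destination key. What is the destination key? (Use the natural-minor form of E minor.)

D major

The numeral ii denotes a minor triad on scale degree 2. With E on degree 2, the tonic of the new key is D.
Degree 2 carries a minor triad in major keys, so the destination is D major.
Check: the diatonic triads of D major are D (I), Em (ii), F#m (iii), G (IV), A (V), Bm (vi), C#dim (vii°) — E minor is indeed ii.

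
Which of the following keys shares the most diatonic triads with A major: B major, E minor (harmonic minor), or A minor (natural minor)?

B major

Triads of A major: A major (I), B minor (ii), C# minor (iii), D major (IV), E major (V), F# minor (vi), G# diminished (vii°).
B major shares 2: C#m, E.
E minor (harmonic minor) shares 0: none.
A minor (natural minor) shares 0: none.
The most common triads (2) are shared with B major.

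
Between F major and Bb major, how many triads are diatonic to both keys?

Diatonic triads of F major: F (I), Gm (ii), Am (iii), Bb (IV), C (V), Dm (vi), Edim (vii°).
Diatonic triads of Bb major: Bb (I), Cm (ii), Dm (iii), Eb (IV), F (V), Gm (vi), Adim (vii°).
Matching root and quality in both lists: F, Gm, Bb, Dm.
That gives 4 common triads.

4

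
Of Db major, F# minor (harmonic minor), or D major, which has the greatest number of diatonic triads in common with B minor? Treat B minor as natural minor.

D major

Triads of B minor (natural minor): Bm (i), C#dim (ii°), D (III), Em (iv), F#m (v), G (VI), A (VII).
Db major shares 0: none.
F# minor (harmonic minor) shares 3: Bm, D, F#m.
D major shares 7: Bm, C#dim, D, Em, F#m, G, A.
The most common triads (7) are shared with D major.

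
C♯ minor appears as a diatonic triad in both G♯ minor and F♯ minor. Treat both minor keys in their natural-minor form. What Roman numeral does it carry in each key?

The scale of G♯ minor (natural minor) is G♯ A♯ B C♯ D♯ E F♯; C♯ is degree 4, and the triad built there (C♯-E-G♯) is minor, so it is iv.
The scale of F♯ minor (natural minor) is F♯ G♯ A B C♯ D E; C♯ is degree 5, and the triad built there (C♯-E-G♯) is minor, so it is v.

iv in G♯ minor; v in F♯ minor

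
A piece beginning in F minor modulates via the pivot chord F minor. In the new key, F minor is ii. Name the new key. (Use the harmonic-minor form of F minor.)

Eb major

The numeral ii denotes a minor triad on scale degree 2. With F on degree 2, the tonic of the new key is Eb.
Degree 2 carries a minor triad in major keys, so the destination is Eb major.
Check: the diatonic triads of Eb major are Eb (I), Fm (ii), Gm (iii), Ab (IV), Bb (V), Cm (vi), Ddim (vii°) — F minor is indeed ii.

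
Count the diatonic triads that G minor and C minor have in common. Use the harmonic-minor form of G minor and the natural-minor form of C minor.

3

Diatonic triads of G minor (harmonic minor): Gm (i), Adim (ii°), Bbaug (III+), Cm (iv), D (V), Eb (VI), F#dim (vii°).
Diatonic triads of C minor (natural minor): Cm (i), Ddim (ii°), Eb (III), Fm (iv), Gm (v), Ab (VI), Bb (VII).
Matching root and quality in both lists: Gm, Cm, Eb.
That gives 3 common triads.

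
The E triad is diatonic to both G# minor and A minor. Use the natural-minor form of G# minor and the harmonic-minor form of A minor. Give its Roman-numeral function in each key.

VI in G# minor; V in A minor

The scale of G# minor (natural minor) is G# A# B C# D# E F#; E is degree 6, and the triad built there (E-G#-B) is major, so it is VI.
The scale of A minor (harmonic minor) is A B C D E F G#; E is degree 5, and the triad built there (E-G#-B) is major, so it is V.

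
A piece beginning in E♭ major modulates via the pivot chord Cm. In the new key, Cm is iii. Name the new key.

A♭ major

The numeral iii denotes a minor triad on scale degree 3. With C on degree 3, the tonic of the new key is A♭.
Degree 3 carries a minor triad in major keys, so the destination is A♭ major.
Check: the diatonic triads of A♭ major are A♭ (I), B♭m (ii), Cm (iii), D♭ (IV), E♭ (V), Fm (vi), Gdim (vii°) — Cm is indeed iii.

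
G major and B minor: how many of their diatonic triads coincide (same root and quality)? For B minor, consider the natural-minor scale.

4

Diatonic triads of G major: G major (I), A minor (ii), B minor (iii), C major (IV), D major (V), E minor (vi), F# diminished (vii°).
Diatonic triads of B minor (natural minor): B minor (i), C# diminished (ii°), D major (III), E minor (iv), F# minor (v), G major (VI), A major (VII).
Matching root and quality in both lists: G major, B minor, D major, E minor.
That gives 4 common triads.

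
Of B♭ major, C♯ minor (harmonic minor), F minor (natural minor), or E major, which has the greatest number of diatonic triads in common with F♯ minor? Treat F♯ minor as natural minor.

E major

Triads of F♯ minor (natural minor): F♯m (i), G♯dim (ii°), A (III), Bm (iv), C♯m (v), D (VI), E (VII).
B♭ major shares 0: none.
C♯ minor (harmonic minor) shares 3: F♯m, A, C♯m.
F minor (natural minor) shares 0: none.
E major shares 4: F♯m, A, C♯m, E.
The most common triads (4) are shared with E major.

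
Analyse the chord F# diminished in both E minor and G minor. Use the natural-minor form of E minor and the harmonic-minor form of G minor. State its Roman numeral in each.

ii° in E minor; vii° in G minor

The scale of E minor (natural minor) is E F# G A B C D; F# is degree 2, and the triad built there (F#-A-C) is diminished, so it is ii°.
The scale of G minor (harmonic minor) is G A Bb C D Eb F#; F# is degree 7, and the triad built there (F#-A-C) is diminished, so it is vii°.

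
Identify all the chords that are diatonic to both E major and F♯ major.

Triads in E major: E major (I), F♯ minor (ii), G♯ minor (iii), A major (IV), B major (V), C♯ minor (vi), D♯ diminished (vii°).
Triads in F♯ major: F♯ major (I), G♯ minor (ii), A♯ minor (iii), B major (IV), C♯ major (V), D♯ minor (vi), E♯ diminished (vii°).
Shared triads with their functions: G♯ minor (iii in E major, ii in F♯ major); B major (V in E major, IV in F♯ major).

G♯m, B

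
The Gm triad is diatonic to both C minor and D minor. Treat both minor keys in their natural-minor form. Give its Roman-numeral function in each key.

v in C minor; iv in D minor

The scale of C minor (natural minor) is C D Eb F G Ab Bb; G is degree 5, and the triad built there (G-Bb-D) is minor, so it is v.
The scale of D minor (natural minor) is D E F G A Bb C; G is degree 4, and the triad built there (G-Bb-D) is minor, so it is iv.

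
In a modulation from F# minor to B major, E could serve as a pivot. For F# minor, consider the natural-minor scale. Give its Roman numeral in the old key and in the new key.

VII in F# minor; IV in B major

The scale of F# minor (natural minor) is F# G# A B C# D E; E is degree 7, and the triad built there (E-G#-B) is major, so it is VII.
The scale of B major is B C# D# E F# G# A#; E is degree 4, and the triad built there (E-G#-B) is major, so it is IV.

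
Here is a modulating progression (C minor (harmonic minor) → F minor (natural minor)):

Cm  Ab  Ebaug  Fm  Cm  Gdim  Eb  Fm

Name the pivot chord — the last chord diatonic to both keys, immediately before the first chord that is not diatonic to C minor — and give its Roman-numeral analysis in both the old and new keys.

Cm — i in C minor, v in F minor

Chords diatonic to C minor: Cm, Ddim, Ebaug, Fm, G, Ab, Bdim.
Reading the progression, the first chord not in that set is Gdim, so the modulation leaves C minor there.
The chord immediately before Gdim is Cm, which is diatonic to both keys: i in C minor and v in F minor.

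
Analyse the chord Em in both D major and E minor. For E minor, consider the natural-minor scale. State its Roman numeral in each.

ii in D major; i in E minor

The scale of D major is D E F# G A B C#; E is degree 2, and the triad built there (E-G-B) is minor, so it is ii.
The scale of E minor (natural minor) is E F# G A B C D; E is degree 1, and the triad built there (E-G-B) is minor, so it is i.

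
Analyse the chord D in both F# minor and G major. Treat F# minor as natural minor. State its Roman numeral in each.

VI in F# minor; V in G major

The scale of F# minor (natural minor) is F# G# A B C# D E; D is degree 6, and the triad built there (D-F#-A) is major, so it is VI.
The scale of G major is G A B C D E F#; D is degree 5, and the triad built there (D-F#-A) is major, so it is V.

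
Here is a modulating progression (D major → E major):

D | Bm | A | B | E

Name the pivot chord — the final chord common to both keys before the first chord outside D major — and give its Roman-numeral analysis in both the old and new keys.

Chords diatonic to D major: D, Em, F♯m, G, A, Bm, C♯dim.
Reading the progression, the first chord not in that set is B, so the modulation leaves D major there.
The chord immediately before B is A, which is diatonic to both keys: V in D major and IV in E major.

A — V in D major, IV in E major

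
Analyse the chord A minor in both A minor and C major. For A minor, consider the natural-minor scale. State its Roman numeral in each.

The scale of A minor (natural minor) is A B C D E F G; A is degree 1, and the triad built there (A-C-E) is minor, so it is i.
The scale of C major is C D E F G A B; A is degree 6, and the triad built there (A-C-E) is minor, so it is vi.

i in A minor; vi in C major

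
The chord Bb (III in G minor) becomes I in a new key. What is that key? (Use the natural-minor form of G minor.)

Bb major

The numeral I denotes a major triad on scale degree 1. With Bb on degree 1, the tonic of the new key is Bb.
Degree 1 carries a major triad in major keys, so the destination is Bb major.
Check: the diatonic triads of Bb major are Bb (I), Cm (ii), Dm (iii), Eb (IV), F (V), Gm (vi), Adim (vii°) — Bb is indeed I.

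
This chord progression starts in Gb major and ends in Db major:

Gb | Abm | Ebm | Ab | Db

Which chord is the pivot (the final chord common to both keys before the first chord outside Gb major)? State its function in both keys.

Chords diatonic to Gb major: Gb, Abm, Bbm, Cb, Db, Ebm, Fdim.
Reading the progression, the first chord not in that set is Ab, so the modulation leaves Gb major there.
The chord immediately before Ab is Ebm, which is diatonic to both keys: vi in Gb major and ii in Db major.

Ebm — vi in Gb major, ii in Db major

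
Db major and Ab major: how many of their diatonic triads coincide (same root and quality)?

Diatonic triads of Db major: Db (I), Ebm (ii), Fm (iii), Gb (IV), Ab (V), Bbm (vi), Cdim (vii°).
Diatonic triads of Ab major: Ab (I), Bbm (ii), Cm (iii), Db (IV), Eb (V), Fm (vi), Gdim (vii°).
Matching root and quality in both lists: Db, Fm, Ab, Bbm.
That gives 4 common triads.

4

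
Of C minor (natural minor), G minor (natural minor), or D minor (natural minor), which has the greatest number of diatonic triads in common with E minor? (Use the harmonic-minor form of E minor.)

D minor

Triads of E minor (harmonic minor): E minor (i), F# diminished (ii°), G augmented (III+), A minor (iv), B major (V), C major (VI), D# diminished (vii°).
C minor (natural minor) shares 0: none.
G minor (natural minor) shares 0: none.
D minor (natural minor) shares 2: Am, C.
The most common triads (2) are shared with D minor.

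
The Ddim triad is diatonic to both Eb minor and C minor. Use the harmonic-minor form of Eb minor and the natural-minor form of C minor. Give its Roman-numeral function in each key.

vii° in Eb minor; ii° in C minor

The scale of Eb minor (harmonic minor) is Eb F Gb Ab Bb Cb D; D is degree 7, and the triad built there (D-F-Ab) is diminished, so it is vii°.
The scale of C minor (natural minor) is C D Eb F G Ab Bb; D is degree 2, and the triad built there (D-F-Ab) is diminished, so it is ii°.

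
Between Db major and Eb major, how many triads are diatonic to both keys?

Diatonic triads of Db major: Db major (I), Eb minor (ii), F minor (iii), Gb major (IV), Ab major (V), Bb minor (vi), C diminished (vii°).
Diatonic triads of Eb major: Eb major (I), F minor (ii), G minor (iii), Ab major (IV), Bb major (V), C minor (vi), D diminished (vii°).
Matching root and quality in both lists: F minor, Ab major.
That gives 2 common triads.

2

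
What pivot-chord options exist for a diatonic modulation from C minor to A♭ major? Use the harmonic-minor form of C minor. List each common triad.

Cm, Fm, A♭

Triads in C minor (harmonic minor): Cm (i), Ddim (ii°), E♭aug (III+), Fm (iv), G (V), A♭ (VI), Bdim (vii°).
Triads in A♭ major: A♭ (I), B♭m (ii), Cm (iii), D♭ (IV), E♭ (V), Fm (vi), Gdim (vii°).
Shared triads with their functions: Cm (i in C minor, iii in A♭ major); Fm (iv in C minor, vi in A♭ major); A♭ (VI in C minor, I in A♭ major).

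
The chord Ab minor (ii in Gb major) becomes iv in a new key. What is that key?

Eb minor

The numeral iv denotes a minor triad on scale degree 4. With Ab on degree 4, the tonic of the new key is Eb.
Degree 4 carries a minor triad in minor keys, so the destination is Eb minor.
Check: the diatonic triads of Eb minor (natural minor) are Ebm (i), Fdim (ii°), Gb (III), Abm (iv), Bbm (v), Cb (VI), Db (VII) — Ab minor is indeed iv.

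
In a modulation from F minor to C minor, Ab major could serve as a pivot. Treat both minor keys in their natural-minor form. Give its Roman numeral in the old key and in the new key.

The scale of F minor (natural minor) is F G Ab Bb C Db Eb; Ab is degree 3, and the triad built there (Ab-C-Eb) is major, so it is III.
The scale of C minor (natural minor) is C D Eb F G Ab Bb; Ab is degree 6, and the triad built there (Ab-C-Eb) is major, so it is VI.

III in F minor; VI in C minor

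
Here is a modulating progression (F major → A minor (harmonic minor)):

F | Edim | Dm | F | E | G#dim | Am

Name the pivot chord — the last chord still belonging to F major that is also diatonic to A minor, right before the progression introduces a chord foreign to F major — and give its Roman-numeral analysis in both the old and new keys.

Chords diatonic to F major: F, Gm, Am, Bb, C, Dm, Edim.
Reading the progression, the first chord not in that set is E, so the modulation leaves F major there.
The chord immediately before E is F, which is diatonic to both keys: I in F major and VI in A minor.

F — I in F major, VI in A minor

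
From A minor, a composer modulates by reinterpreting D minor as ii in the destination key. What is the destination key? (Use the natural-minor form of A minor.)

The numeral ii denotes a minor triad on scale degree 2. With D on degree 2, the tonic of the new key is C.
Degree 2 carries a minor triad in major keys, so the destination is C major.
Check: the diatonic triads of C major are C (I), Dm (ii), Em (iii), F (IV), G (V), Am (vi), Bdim (vii°) — D minor is indeed ii.

C major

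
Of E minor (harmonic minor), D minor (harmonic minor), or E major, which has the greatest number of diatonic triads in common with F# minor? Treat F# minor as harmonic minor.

Triads of F# minor (harmonic minor): F#m (i), G#dim (ii°), Aaug (III+), Bm (iv), C# (V), D (VI), E#dim (vii°).
E minor (harmonic minor) shares 0: none.
D minor (harmonic minor) shares 0: none.
E major shares 1: F#m.
The most common triads (1) are shared with E major.

E major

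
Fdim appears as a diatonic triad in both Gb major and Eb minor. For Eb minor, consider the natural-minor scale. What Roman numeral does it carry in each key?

vii° in Gb major; ii° in Eb minor

The scale of Gb major is Gb Ab Bb Cb Db Eb F; F is degree 7, and the triad built there (F-Ab-Cb) is diminished, so it is vii°.
The scale of Eb minor (natural minor) is Eb F Gb Ab Bb Cb Db; F is degree 2, and the triad built there (F-Ab-Cb) is diminished, so it is ii°.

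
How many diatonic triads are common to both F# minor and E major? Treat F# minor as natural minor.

Diatonic triads of F# minor (natural minor): F#m (i), G#dim (ii°), A (III), Bm (iv), C#m (v), D (VI), E (VII).
Diatonic triads of E major: E (I), F#m (ii), G#m (iii), A (IV), B (V), C#m (vi), D#dim (vii°).
Matching root and quality in both lists: F#m, A, C#m, E.
That gives 4 common triads.

4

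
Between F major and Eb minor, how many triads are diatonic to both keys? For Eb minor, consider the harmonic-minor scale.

Diatonic triads of F major: F (I), Gm (ii), Am (iii), Bb (IV), C (V), Dm (vi), Edim (vii°).
Diatonic triads of Eb minor (harmonic minor): Ebm (i), Fdim (ii°), Gbaug (III+), Abm (iv), Bb (V), Cb (VI), Ddim (vii°).
Matching root and quality in both lists: Bb.
That gives 1 common triad.

1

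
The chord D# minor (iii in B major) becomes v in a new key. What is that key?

G# minor

The numeral v denotes a minor triad on scale degree 5. With D# on degree 5, the tonic of the new key is G#.
Degree 5 carries a minor triad in natural-minor keys, so the destination is G# minor.
Check: the diatonic triads of G# minor (natural minor) are G#m (i), A#dim (ii°), B (III), C#m (iv), D#m (v), E (VI), F# (VII) — D# minor is indeed v.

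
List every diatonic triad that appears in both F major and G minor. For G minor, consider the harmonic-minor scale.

Gm

Triads in F major: F major (I), G minor (ii), A minor (iii), Bb major (IV), C major (V), D minor (vi), E diminished (vii°).
Triads in G minor (harmonic minor): G minor (i), A diminished (ii°), Bb augmented (III+), C minor (iv), D major (V), Eb major (VI), F# diminished (vii°).
Shared triads with their functions: G minor (ii in F major, i in G minor).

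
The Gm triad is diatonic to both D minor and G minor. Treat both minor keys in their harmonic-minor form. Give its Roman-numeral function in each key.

The scale of D minor (harmonic minor) is D E F G A Bb C#; G is degree 4, and the triad built there (G-Bb-D) is minor, so it is iv.
The scale of G minor (harmonic minor) is G A Bb C D Eb F#; G is degree 1, and the triad built there (G-Bb-D) is minor, so it is i.

iv in D minor; i in G minor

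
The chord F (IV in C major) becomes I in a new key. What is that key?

F major

The numeral I denotes a major triad on scale degree 1. With F on degree 1, the tonic of the new key is F.
Degree 1 carries a major triad in major keys, so the destination is F major.
Check: the diatonic triads of F major are F (I), Gm (ii), Am (iii), B♭ (IV), C (V), Dm (vi), Edim (vii°) — F is indeed I.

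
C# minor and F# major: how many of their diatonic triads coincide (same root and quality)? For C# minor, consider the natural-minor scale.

Diatonic triads of C# minor (natural minor): C#m (i), D#dim (ii°), E (III), F#m (iv), G#m (v), A (VI), B (VII).
Diatonic triads of F# major: F# (I), G#m (ii), A#m (iii), B (IV), C# (V), D#m (vi), E#dim (vii°).
Matching root and quality in both lists: G#m, B.
That gives 2 common triads.

2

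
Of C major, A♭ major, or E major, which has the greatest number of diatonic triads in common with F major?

Triads of F major: F (I), Gm (ii), Am (iii), B♭ (IV), C (V), Dm (vi), Edim (vii°).
C major shares 4: F, Am, C, Dm.
A♭ major shares 0: none.
E major shares 0: none.
The most common triads (4) are shared with C major.

C major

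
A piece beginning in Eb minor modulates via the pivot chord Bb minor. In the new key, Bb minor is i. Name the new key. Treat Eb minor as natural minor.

The numeral i denotes a minor triad on scale degree 1. With Bb on degree 1, the tonic of the new key is Bb.
Degree 1 carries a minor triad in minor keys, so the destination is Bb minor.
Check: the diatonic triads of Bb minor (natural minor) are Bbm (i), Cdim (ii°), Db (III), Ebm (iv), Fm (v), Gb (VI), Ab (VII) — Bb minor is indeed i.

Bb minor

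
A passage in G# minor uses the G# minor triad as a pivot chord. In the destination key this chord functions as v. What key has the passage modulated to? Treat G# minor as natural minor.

C# minor

The numeral v denotes a minor triad on scale degree 5. With G# on degree 5, the tonic of the new key is C#.
Degree 5 carries a minor triad in natural-minor keys, so the destination is C# minor.
Check: the diatonic triads of C# minor (natural minor) are C#m (i), D#dim (ii°), E (III), F#m (iv), G#m (v), A (VI), B (VII) — G# minor is indeed v.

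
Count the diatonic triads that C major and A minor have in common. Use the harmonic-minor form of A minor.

Diatonic triads of C major: C (I), Dm (ii), Em (iii), F (IV), G (V), Am (vi), Bdim (vii°).
Diatonic triads of A minor (harmonic minor): Am (i), Bdim (ii°), Caug (III+), Dm (iv), E (V), F (VI), G#dim (vii°).
Matching root and quality in both lists: Dm, F, Am, Bdim.
That gives 4 common triads.

4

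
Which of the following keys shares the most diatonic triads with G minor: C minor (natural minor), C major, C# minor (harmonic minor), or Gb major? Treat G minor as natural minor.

C minor

Triads of G minor (natural minor): Gm (i), Adim (ii°), Bb (III), Cm (iv), Dm (v), Eb (VI), F (VII).
C minor (natural minor) shares 4: Gm, Bb, Cm, Eb.
C major shares 2: Dm, F.
C# minor (harmonic minor) shares 0: none.
Gb major shares 0: none.
The most common triads (4) are shared with C minor.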